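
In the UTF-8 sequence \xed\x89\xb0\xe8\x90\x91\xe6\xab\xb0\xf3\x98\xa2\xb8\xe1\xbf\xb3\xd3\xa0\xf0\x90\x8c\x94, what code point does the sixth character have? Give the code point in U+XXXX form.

U+04E0

Offset 0: leading byte 0xED = 11101101 → 3-byte char #1 = ED 89 B0.
Offset 3: leading byte 0xE8 = 11101000 → 3-byte char #2 = E8 90 91.
Offset 6: leading byte 0xE6 = 11100110 → 3-byte char #3 = E6 AB B0.
Offset 9: leading byte 0xF3 = 11110011 → 4-byte char #4 = F3 98 A2 B8.
Offset 13: leading byte 0xE1 = 11100001 → 3-byte char #5 = E1 BF B3.
Offset 16: leading byte 0xD3 = 11010011 → 2-byte char #6 = D3 A0.
Leading byte 0xD3 = 11010011 matches 110xxxxx → 2-byte sequence.
Byte 1: 0xD3 = 11010011, payload 10011 (5 bits).
Byte 2: 0xA0 = 10100000 (10xxxxxx ✓), payload 100000.
Concatenate: 10011100000 = 0x4E0 (11 bits → U+04E0).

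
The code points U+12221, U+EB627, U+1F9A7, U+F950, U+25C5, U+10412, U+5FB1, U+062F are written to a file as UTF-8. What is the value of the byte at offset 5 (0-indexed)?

U+12221 → 4-byte form F0 92 88 A1 at offsets 0–3.
U+EB627 → 4-byte form F3 AB 98 A7 at offsets 4–7.
Offset 5 falls in char 2's range; it's byte 2 of F3 AB 98 A7 = 0xAB.

0xAB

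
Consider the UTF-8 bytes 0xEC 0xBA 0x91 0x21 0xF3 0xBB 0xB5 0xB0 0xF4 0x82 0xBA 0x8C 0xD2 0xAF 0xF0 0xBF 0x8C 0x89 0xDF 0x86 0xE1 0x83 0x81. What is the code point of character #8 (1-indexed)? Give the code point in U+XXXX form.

U+10C1

Offset 0: leading byte 0xEC = 11101100 → 3-byte char #1 = EC BA 91.
Offset 3: leading byte 0x21 = 00100001 → 1-byte char #2 = 21.
Offset 4: leading byte 0xF3 = 11110011 → 4-byte char #3 = F3 BB B5 B0.
Offset 8: leading byte 0xF4 = 11110100 → 4-byte char #4 = F4 82 BA 8C.
Offset 12: leading byte 0xD2 = 11010010 → 2-byte char #5 = D2 AF.
Offset 14: leading byte 0xF0 = 11110000 → 4-byte char #6 = F0 BF 8C 89.
Offset 18: leading byte 0xDF = 11011111 → 2-byte char #7 = DF 86.
Offset 20: leading byte 0xE1 = 11100001 → 3-byte char #8 = E1 83 81.
Leading byte 0xE1 = 11100001 matches 1110xxxx → 3-byte sequence.
Byte 1: 0xE1 = 11100001, payload 0001 (4 bits).
Byte 2: 0x83 = 10000011 (10xxxxxx ✓), payload 000011.
Byte 3: 0x81 = 10000001 (10xxxxxx ✓), payload 000001.
Concatenate: 0001000011000001 = 0x10C1 (16 bits → U+10C1).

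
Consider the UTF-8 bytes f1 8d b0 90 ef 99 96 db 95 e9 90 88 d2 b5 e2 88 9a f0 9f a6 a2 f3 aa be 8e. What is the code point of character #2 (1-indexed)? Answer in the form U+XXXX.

U+F656

Offset 0: leading byte 0xF1 = 11110001 → 4-byte char #1 = F1 8D B0 90.
Offset 4: leading byte 0xEF = 11101111 → 3-byte char #2 = EF 99 96.
Leading byte 0xEF = 11101111 matches 1110xxxx → 3-byte sequence.
Byte 1: 0xEF = 11101111, payload 1111 (4 bits).
Byte 2: 0x99 = 10011001 (10xxxxxx ✓), payload 011001.
Byte 3: 0x96 = 10010110 (10xxxxxx ✓), payload 010110.
Concatenate: 1111011001010110 = 0xF656 (16 bits → U+F656).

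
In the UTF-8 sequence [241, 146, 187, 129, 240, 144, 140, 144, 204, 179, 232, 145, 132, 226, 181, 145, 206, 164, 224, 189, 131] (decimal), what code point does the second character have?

U+10310

Offset 0: leading byte 0xF1 = 11110001 → 4-byte char #1 = F1 92 BB 81.
Offset 4: leading byte 0xF0 = 11110000 → 4-byte char #2 = F0 90 8C 90.
Leading byte 0xF0 = 11110000 matches 11110xxx → 4-byte sequence.
Byte 1: 0xF0 = 11110000, payload 000 (3 bits).
Byte 2: 0x90 = 10010000 (10xxxxxx ✓), payload 010000.
Byte 3: 0x8C = 10001100 (10xxxxxx ✓), payload 001100.
Byte 4: 0x90 = 10010000 (10xxxxxx ✓), payload 010000.
Concatenate: 000010000001100010000 = 0x10310 (21 bits → U+10310).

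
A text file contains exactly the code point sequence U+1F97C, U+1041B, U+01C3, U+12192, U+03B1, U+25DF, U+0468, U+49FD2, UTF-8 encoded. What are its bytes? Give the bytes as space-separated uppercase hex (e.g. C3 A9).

F0 9F A5 BC F0 90 90 9B C7 83 F0 92 86 92 CE B1 E2 97 9F D1 A8 F1 89 BF 92

U+1F97C: 4-byte form → F0 9F A5 BC.
U+1041B: 4-byte form → F0 90 90 9B.
U+01C3: 2-byte form → C7 83.
U+12192: 4-byte form → F0 92 86 92.
U+03B1: 2-byte form → CE B1.
U+25DF: 3-byte form → E2 97 9F.
U+0468: 2-byte form → D1 A8.
U+49FD2: 4-byte form → F1 89 BF 92.
Concatenated (25 bytes): F0 9F A5 BC F0 90 90 9B C7 83 F0 92 86 92 CE B1 E2 97 9F D1 A8 F1 89 BF 92.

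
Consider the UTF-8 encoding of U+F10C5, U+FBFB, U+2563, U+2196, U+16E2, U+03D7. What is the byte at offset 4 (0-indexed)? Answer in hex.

0xEF

U+F10C5 → 4-byte form F3 B1 83 85 at offsets 0–3.
U+FBFB → 3-byte form EF AF BB at offsets 4–6.
Offset 4 falls in char 2's range; it's byte 1 of EF AF BB = 0xEF.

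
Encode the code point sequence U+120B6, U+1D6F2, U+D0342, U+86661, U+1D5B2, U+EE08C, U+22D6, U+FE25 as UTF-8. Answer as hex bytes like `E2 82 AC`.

F0 92 82 B6 F0 9D 9B B2 F3 90 8D 82 F2 86 99 A1 F0 9D 96 B2 F3 AE 82 8C E2 8B 96 EF B8 A5

U+120B6: 4-byte form → F0 92 82 B6.
U+1D6F2: 4-byte form → F0 9D 9B B2.
U+D0342: 4-byte form → F3 90 8D 82.
U+86661: 4-byte form → F2 86 99 A1.
U+1D5B2: 4-byte form → F0 9D 96 B2.
U+EE08C: 4-byte form → F3 AE 82 8C.
U+22D6: 3-byte form → E2 8B 96.
U+FE25: 3-byte form → EF B8 A5.
Concatenated (30 bytes): F0 92 82 B6 F0 9D 9B B2 F3 90 8D 82 F2 86 99 A1 F0 9D 96 B2 F3 AE 82 8C E2 8B 96 EF B8 A5.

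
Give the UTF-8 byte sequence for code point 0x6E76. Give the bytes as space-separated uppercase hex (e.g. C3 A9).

U+6E76 = 0x6E76 = 28278 decimal. In range U+0800–U+FFFF → 3-byte form: 1110xxxx 10xxxxxx 10xxxxxx.
Binary (16 bits): 0110111001110110.
Split 4+6+6: 0110 | 111001 | 110110.
Byte 1: 11100110 = 0xE6.
Byte 2: 10111001 = 0xB9.
Byte 3: 10110110 = 0xB6.

E6 B9 B6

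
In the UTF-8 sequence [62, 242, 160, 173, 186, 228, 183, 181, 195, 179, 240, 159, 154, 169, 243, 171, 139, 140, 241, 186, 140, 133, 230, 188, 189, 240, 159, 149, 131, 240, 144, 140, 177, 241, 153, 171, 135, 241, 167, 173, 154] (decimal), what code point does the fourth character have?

U+00F3

Offset 0: leading byte 0x3E = 00111110 → 1-byte char #1 = 3E.
Offset 1: leading byte 0xF2 = 11110010 → 4-byte char #2 = F2 A0 AD BA.
Offset 5: leading byte 0xE4 = 11100100 → 3-byte char #3 = E4 B7 B5.
Offset 8: leading byte 0xC3 = 11000011 → 2-byte char #4 = C3 B3.
Leading byte 0xC3 = 11000011 matches 110xxxxx → 2-byte sequence.
Byte 1: 0xC3 = 11000011, payload 00011 (5 bits).
Byte 2: 0xB3 = 10110011 (10xxxxxx ✓), payload 110011.
Concatenate: 00011110011 = 0xF3 (11 bits → U+00F3).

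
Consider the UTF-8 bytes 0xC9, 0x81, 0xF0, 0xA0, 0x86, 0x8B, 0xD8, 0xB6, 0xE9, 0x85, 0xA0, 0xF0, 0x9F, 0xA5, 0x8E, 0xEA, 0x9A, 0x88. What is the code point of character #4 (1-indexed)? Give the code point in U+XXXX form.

U+9160

Offset 0: leading byte 0xC9 = 11001001 → 2-byte char #1 = C9 81.
Offset 2: leading byte 0xF0 = 11110000 → 4-byte char #2 = F0 A0 86 8B.
Offset 6: leading byte 0xD8 = 11011000 → 2-byte char #3 = D8 B6.
Offset 8: leading byte 0xE9 = 11101001 → 3-byte char #4 = E9 85 A0.
Leading byte 0xE9 = 11101001 matches 1110xxxx → 3-byte sequence.
Byte 1: 0xE9 = 11101001, payload 1001 (4 bits).
Byte 2: 0x85 = 10000101 (10xxxxxx ✓), payload 000101.
Byte 3: 0xA0 = 10100000 (10xxxxxx ✓), payload 100000.
Concatenate: 1001000101100000 = 0x9160 (16 bits → U+9160).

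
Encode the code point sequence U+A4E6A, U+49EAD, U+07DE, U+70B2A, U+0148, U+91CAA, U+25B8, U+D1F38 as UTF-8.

U+A4E6A: 4-byte form → F2 A4 B9 AA.
U+49EAD: 4-byte form → F1 89 BA AD.
U+07DE: 2-byte form → DF 9E.
U+70B2A: 4-byte form → F1 B0 AC AA.
U+0148: 2-byte form → C5 88.
U+91CAA: 4-byte form → F2 91 B2 AA.
U+25B8: 3-byte form → E2 96 B8.
U+D1F38: 4-byte form → F3 91 BC B8.
Concatenated (27 bytes): F2 A4 B9 AA F1 89 BA AD DF 9E F1 B0 AC AA C5 88 F2 91 B2 AA E2 96 B8 F3 91 BC B8.

F2 A4 B9 AA F1 89 BA AD DF 9E F1 B0 AC AA C5 88 F2 91 B2 AA E2 96 B8 F3 91 BC B8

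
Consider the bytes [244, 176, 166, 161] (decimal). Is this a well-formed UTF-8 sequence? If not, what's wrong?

invalid (encodes a value above U+10FFFF)

Leading byte 0xF4 = 11110100 → 4-byte form.
Payload = 0x1309A1, which exceeds U+10FFFF, the maximum Unicode code point. (Leading bytes F5–FF, or F4 followed by ≥ 0x90, are invalid.)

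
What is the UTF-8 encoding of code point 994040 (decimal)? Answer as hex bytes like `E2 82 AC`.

U+F2AF8 = 0xF2AF8 = 994040 decimal. In range U+10000–U+10FFFF → 4-byte form: 11110xxx 10xxxxxx 10xxxxxx 10xxxxxx.
Binary (21 bits): 011110010101011111000.
Split 3+6+6+6: 011 | 110010 | 101011 | 111000.
Byte 1: 11110011 = 0xF3.
Byte 2: 10110010 = 0xB2.
Byte 3: 10101011 = 0xAB.
Byte 4: 10111000 = 0xB8.

F3 B2 AB B8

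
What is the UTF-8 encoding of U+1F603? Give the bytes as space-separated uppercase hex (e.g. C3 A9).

U+1F603 = 0x1F603 = 128515 decimal. In range U+10000–U+10FFFF → 4-byte form: 11110xxx 10xxxxxx 10xxxxxx 10xxxxxx.
Binary (21 bits): 000011111011000000011.
Split 3+6+6+6: 000 | 011111 | 011000 | 000011.
Byte 1: 11110000 = 0xF0.
Byte 2: 10011111 = 0x9F.
Byte 3: 10011000 = 0x98.
Byte 4: 10000011 = 0x83.

F0 9F 98 83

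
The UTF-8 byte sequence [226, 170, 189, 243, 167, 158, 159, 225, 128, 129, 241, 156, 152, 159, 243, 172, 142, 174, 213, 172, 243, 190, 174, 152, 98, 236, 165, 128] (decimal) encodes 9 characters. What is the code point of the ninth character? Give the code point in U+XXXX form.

U+C940

Offset 0: leading byte 0xE2 = 11100010 → 3-byte char #1 = E2 AA BD.
Offset 3: leading byte 0xF3 = 11110011 → 4-byte char #2 = F3 A7 9E 9F.
Offset 7: leading byte 0xE1 = 11100001 → 3-byte char #3 = E1 80 81.
Offset 10: leading byte 0xF1 = 11110001 → 4-byte char #4 = F1 9C 98 9F.
Offset 14: leading byte 0xF3 = 11110011 → 4-byte char #5 = F3 AC 8E AE.
Offset 18: leading byte 0xD5 = 11010101 → 2-byte char #6 = D5 AC.
Offset 20: leading byte 0xF3 = 11110011 → 4-byte char #7 = F3 BE AE 98.
Offset 24: leading byte 0x62 = 01100010 → 1-byte char #8 = 62.
Offset 25: leading byte 0xEC = 11101100 → 3-byte char #9 = EC A5 80.
Leading byte 0xEC = 11101100 matches 1110xxxx → 3-byte sequence.
Byte 1: 0xEC = 11101100, payload 1100 (4 bits).
Byte 2: 0xA5 = 10100101 (10xxxxxx ✓), payload 100101.
Byte 3: 0x80 = 10000000 (10xxxxxx ✓), payload 000000.
Concatenate: 1100100101000000 = 0xC940 (16 bits → U+C940).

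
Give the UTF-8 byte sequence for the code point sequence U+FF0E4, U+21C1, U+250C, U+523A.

U+FF0E4: 4-byte form → F3 BF 83 A4.
U+21C1: 3-byte form → E2 87 81.
U+250C: 3-byte form → E2 94 8C.
U+523A: 3-byte form → E5 88 BA.
Concatenated (13 bytes): F3 BF 83 A4 E2 87 81 E2 94 8C E5 88 BA.

F3 BF 83 A4 E2 87 81 E2 94 8C E5 88 BA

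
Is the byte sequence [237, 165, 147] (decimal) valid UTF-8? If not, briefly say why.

Structurally a 3-byte sequence; payload = 0xD953.
But 0xD953 is in U+D800–U+DFFF, the surrogate range. Surrogates are not Unicode scalar values and are forbidden in UTF-8.

invalid (encodes a surrogate (U+D800–U+DFFF))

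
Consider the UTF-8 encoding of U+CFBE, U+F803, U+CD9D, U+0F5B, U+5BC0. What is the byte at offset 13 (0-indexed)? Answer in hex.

U+CFBE → 3-byte form EC BE BE at offsets 0–2.
U+F803 → 3-byte form EF A0 83 at offsets 3–5.
U+CD9D → 3-byte form EC B6 9D at offsets 6–8.
U+0F5B → 3-byte form E0 BD 9B at offsets 9–11.
U+5BC0 → 3-byte form E5 AF 80 at offsets 12–14.
Offset 13 falls in char 5's range; it's byte 2 of E5 AF 80 = 0xAF.

0xAF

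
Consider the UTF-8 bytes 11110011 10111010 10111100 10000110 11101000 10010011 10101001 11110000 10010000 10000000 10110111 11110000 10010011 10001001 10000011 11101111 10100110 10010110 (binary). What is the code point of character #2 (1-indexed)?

Offset 0: leading byte 0xF3 = 11110011 → 4-byte char #1 = F3 BA BC 86.
Offset 4: leading byte 0xE8 = 11101000 → 3-byte char #2 = E8 93 A9.
Leading byte 0xE8 = 11101000 matches 1110xxxx → 3-byte sequence.
Byte 1: 0xE8 = 11101000, payload 1000 (4 bits).
Byte 2: 0x93 = 10010011 (10xxxxxx ✓), payload 010011.
Byte 3: 0xA9 = 10101001 (10xxxxxx ✓), payload 101001.
Concatenate: 1000010011101001 = 0x84E9 (16 bits → U+84E9).

U+84E9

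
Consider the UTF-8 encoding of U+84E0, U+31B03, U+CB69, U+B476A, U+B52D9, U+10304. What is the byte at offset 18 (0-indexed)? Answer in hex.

0xF0

U+84E0 → 3-byte form E8 93 A0 at offsets 0–2.
U+31B03 → 4-byte form F0 B1 AC 83 at offsets 3–6.
U+CB69 → 3-byte form EC AD A9 at offsets 7–9.
U+B476A → 4-byte form F2 B4 9D AA at offsets 10–13.
U+B52D9 → 4-byte form F2 B5 8B 99 at offsets 14–17.
U+10304 → 4-byte form F0 90 8C 84 at offsets 18–21.
Offset 18 falls in char 6's range; it's byte 1 of F0 90 8C 84 = 0xF0.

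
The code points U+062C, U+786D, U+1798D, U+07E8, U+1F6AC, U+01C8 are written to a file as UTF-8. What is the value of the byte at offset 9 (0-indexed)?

U+062C → 2-byte form D8 AC at offsets 0–1.
U+786D → 3-byte form E7 A1 AD at offsets 2–4.
U+1798D → 4-byte form F0 97 A6 8D at offsets 5–8.
U+07E8 → 2-byte form DF A8 at offsets 9–10.
Offset 9 falls in char 4's range; it's byte 1 of DF A8 = 0xDF.

0xDF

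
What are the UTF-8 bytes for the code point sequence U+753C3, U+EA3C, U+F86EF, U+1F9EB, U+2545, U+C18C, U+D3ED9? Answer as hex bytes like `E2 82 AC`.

F1 B5 8F 83 EE A8 BC F3 B8 9B AF F0 9F A7 AB E2 95 85 EC 86 8C F3 93 BB 99

U+753C3: 4-byte form → F1 B5 8F 83.
U+EA3C: 3-byte form → EE A8 BC.
U+F86EF: 4-byte form → F3 B8 9B AF.
U+1F9EB: 4-byte form → F0 9F A7 AB.
U+2545: 3-byte form → E2 95 85.
U+C18C: 3-byte form → EC 86 8C.
U+D3ED9: 4-byte form → F3 93 BB 99.
Concatenated (25 bytes): F1 B5 8F 83 EE A8 BC F3 B8 9B AF F0 9F A7 AB E2 95 85 EC 86 8C F3 93 BB 99.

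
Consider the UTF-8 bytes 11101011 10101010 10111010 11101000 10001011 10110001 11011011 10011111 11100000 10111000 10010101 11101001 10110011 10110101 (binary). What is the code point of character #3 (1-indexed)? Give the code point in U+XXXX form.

Offset 0: leading byte 0xEB = 11101011 → 3-byte char #1 = EB AA BA.
Offset 3: leading byte 0xE8 = 11101000 → 3-byte char #2 = E8 8B B1.
Offset 6: leading byte 0xDB = 11011011 → 2-byte char #3 = DB 9F.
Leading byte 0xDB = 11011011 matches 110xxxxx → 2-byte sequence.
Byte 1: 0xDB = 11011011, payload 11011 (5 bits).
Byte 2: 0x9F = 10011111 (10xxxxxx ✓), payload 011111.
Concatenate: 11011011111 = 0x6DF (11 bits → U+06DF).

U+06DF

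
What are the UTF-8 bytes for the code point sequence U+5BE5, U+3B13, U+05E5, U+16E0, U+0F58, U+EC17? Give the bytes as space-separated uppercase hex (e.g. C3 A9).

U+5BE5: 3-byte form → E5 AF A5.
U+3B13: 3-byte form → E3 AC 93.
U+05E5: 2-byte form → D7 A5.
U+16E0: 3-byte form → E1 9B A0.
U+0F58: 3-byte form → E0 BD 98.
U+EC17: 3-byte form → EE B0 97.
Concatenated (17 bytes): E5 AF A5 E3 AC 93 D7 A5 E1 9B A0 E0 BD 98 EE B0 97.

E5 AF A5 E3 AC 93 D7 A5 E1 9B A0 E0 BD 98 EE B0 97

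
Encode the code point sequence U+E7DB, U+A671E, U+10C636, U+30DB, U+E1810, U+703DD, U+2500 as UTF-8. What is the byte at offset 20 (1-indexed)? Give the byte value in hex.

0xB0

1-indexed offset 20 is 0-indexed offset 19.
U+E7DB → 3-byte form EE 9F 9B at offsets 0–2.
U+A671E → 4-byte form F2 A6 9C 9E at offsets 3–6.
U+10C636 → 4-byte form F4 8C 98 B6 at offsets 7–10.
U+30DB → 3-byte form E3 83 9B at offsets 11–13.
U+E1810 → 4-byte form F3 A1 A0 90 at offsets 14–17.
U+703DD → 4-byte form F1 B0 8F 9D at offsets 18–21.
Offset 19 falls in char 6's range; it's byte 2 of F1 B0 8F 9D = 0xB0.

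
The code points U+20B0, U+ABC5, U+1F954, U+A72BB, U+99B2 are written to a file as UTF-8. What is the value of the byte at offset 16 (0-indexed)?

U+20B0 → 3-byte form E2 82 B0 at offsets 0–2.
U+ABC5 → 3-byte form EA AF 85 at offsets 3–5.
U+1F954 → 4-byte form F0 9F A5 94 at offsets 6–9.
U+A72BB → 4-byte form F2 A7 8A BB at offsets 10–13.
U+99B2 → 3-byte form E9 A6 B2 at offsets 14–16.
Offset 16 falls in char 5's range; it's byte 3 of E9 A6 B2 = 0xB2.

0xB2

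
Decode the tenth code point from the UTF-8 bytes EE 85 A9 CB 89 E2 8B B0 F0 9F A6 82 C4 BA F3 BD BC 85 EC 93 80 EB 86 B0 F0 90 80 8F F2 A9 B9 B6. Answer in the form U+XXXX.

Offset 0: leading byte 0xEE = 11101110 → 3-byte char #1 = EE 85 A9.
Offset 3: leading byte 0xCB = 11001011 → 2-byte char #2 = CB 89.
Offset 5: leading byte 0xE2 = 11100010 → 3-byte char #3 = E2 8B B0.
Offset 8: leading byte 0xF0 = 11110000 → 4-byte char #4 = F0 9F A6 82.
Offset 12: leading byte 0xC4 = 11000100 → 2-byte char #5 = C4 BA.
Offset 14: leading byte 0xF3 = 11110011 → 4-byte char #6 = F3 BD BC 85.
Offset 18: leading byte 0xEC = 11101100 → 3-byte char #7 = EC 93 80.
Offset 21: leading byte 0xEB = 11101011 → 3-byte char #8 = EB 86 B0.
Offset 24: leading byte 0xF0 = 11110000 → 4-byte char #9 = F0 90 80 8F.
Offset 28: leading byte 0xF2 = 11110010 → 4-byte char #10 = F2 A9 B9 B6.
Leading byte 0xF2 = 11110010 matches 11110xxx → 4-byte sequence.
Byte 1: 0xF2 = 11110010, payload 010 (3 bits).
Byte 2: 0xA9 = 10101001 (10xxxxxx ✓), payload 101001.
Byte 3: 0xB9 = 10111001 (10xxxxxx ✓), payload 111001.
Byte 4: 0xB6 = 10110110 (10xxxxxx ✓), payload 110110.
Concatenate: 010101001111001110110 = 0xA9E76 (21 bits → U+A9E76).

U+A9E76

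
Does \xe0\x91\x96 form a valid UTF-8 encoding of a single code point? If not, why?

invalid (overlong encoding)

Leading byte 0xE0 = 11100000 → 3-byte form.
Continuation bytes all match 10xxxxxx. Payload decodes to 0x456.
But 0x456 < 0x800, the minimum for a 3-byte sequence — this is an overlong encoding.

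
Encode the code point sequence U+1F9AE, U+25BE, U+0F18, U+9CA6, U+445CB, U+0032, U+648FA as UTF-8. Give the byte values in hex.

U+1F9AE: 4-byte form → F0 9F A6 AE.
U+25BE: 3-byte form → E2 96 BE.
U+0F18: 3-byte form → E0 BC 98.
U+9CA6: 3-byte form → E9 B2 A6.
U+445CB: 4-byte form → F1 84 97 8B.
U+0032: 1-byte form → 32.
U+648FA: 4-byte form → F1 A4 A3 BA.
Concatenated (22 bytes): F0 9F A6 AE E2 96 BE E0 BC 98 E9 B2 A6 F1 84 97 8B 32 F1 A4 A3 BA.

F0 9F A6 AE E2 96 BE E0 BC 98 E9 B2 A6 F1 84 97 8B 32 F1 A4 A3 BA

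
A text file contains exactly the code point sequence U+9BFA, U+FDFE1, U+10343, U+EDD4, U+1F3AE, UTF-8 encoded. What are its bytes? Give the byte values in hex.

U+9BFA: 3-byte form → E9 AF BA.
U+FDFE1: 4-byte form → F3 BD BF A1.
U+10343: 4-byte form → F0 90 8D 83.
U+EDD4: 3-byte form → EE B7 94.
U+1F3AE: 4-byte form → F0 9F 8E AE.
Concatenated (18 bytes): E9 AF BA F3 BD BF A1 F0 90 8D 83 EE B7 94 F0 9F 8E AE.

E9 AF BA F3 BD BF A1 F0 90 8D 83 EE B7 94 F0 9F 8E AE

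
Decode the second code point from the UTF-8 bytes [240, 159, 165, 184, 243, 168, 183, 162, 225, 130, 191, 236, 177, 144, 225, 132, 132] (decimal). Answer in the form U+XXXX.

Offset 0: leading byte 0xF0 = 11110000 → 4-byte char #1 = F0 9F A5 B8.
Offset 4: leading byte 0xF3 = 11110011 → 4-byte char #2 = F3 A8 B7 A2.
Leading byte 0xF3 = 11110011 matches 11110xxx → 4-byte sequence.
Byte 1: 0xF3 = 11110011, payload 011 (3 bits).
Byte 2: 0xA8 = 10101000 (10xxxxxx ✓), payload 101000.
Byte 3: 0xB7 = 10110111 (10xxxxxx ✓), payload 110111.
Byte 4: 0xA2 = 10100010 (10xxxxxx ✓), payload 100010.
Concatenate: 011101000110111100010 = 0xE8DE2 (21 bits → U+E8DE2).

U+E8DE2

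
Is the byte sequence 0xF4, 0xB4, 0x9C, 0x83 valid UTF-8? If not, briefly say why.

invalid (encodes a value above U+10FFFF)

Leading byte 0xF4 = 11110100 → 4-byte form.
Payload = 0x134703, which exceeds U+10FFFF, the maximum Unicode code point. (Leading bytes F5–FF, or F4 followed by ≥ 0x90, are invalid.)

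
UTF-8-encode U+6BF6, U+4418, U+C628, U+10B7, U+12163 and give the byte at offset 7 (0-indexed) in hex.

0x98

U+6BF6 → 3-byte form E6 AF B6 at offsets 0–2.
U+4418 → 3-byte form E4 90 98 at offsets 3–5.
U+C628 → 3-byte form EC 98 A8 at offsets 6–8.
Offset 7 falls in char 3's range; it's byte 2 of EC 98 A8 = 0x98.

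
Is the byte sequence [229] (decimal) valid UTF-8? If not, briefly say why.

invalid (sequence truncated)

Leading byte 0xE5 = 11100101 → 3-byte form, but only 1 byte is present.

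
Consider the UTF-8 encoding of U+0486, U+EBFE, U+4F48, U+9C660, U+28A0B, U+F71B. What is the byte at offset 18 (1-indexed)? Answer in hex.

0x9C

1-indexed offset 18 is 0-indexed offset 17.
U+0486 → 2-byte form D2 86 at offsets 0–1.
U+EBFE → 3-byte form EE AF BE at offsets 2–4.
U+4F48 → 3-byte form E4 BD 88 at offsets 5–7.
U+9C660 → 4-byte form F2 9C 99 A0 at offsets 8–11.
U+28A0B → 4-byte form F0 A8 A8 8B at offsets 12–15.
U+F71B → 3-byte form EF 9C 9B at offsets 16–18.
Offset 17 falls in char 6's range; it's byte 2 of EF 9C 9B = 0x9C.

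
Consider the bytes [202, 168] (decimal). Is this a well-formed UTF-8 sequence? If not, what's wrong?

valid

Leading byte 0xCA = 11001010 → 2-byte form.
Continuation bytes 0xA8=10101000 all match 10xxxxxx.
Decoded value 0x2A8 is ≥ 0x80 (shortest form) and not a surrogate.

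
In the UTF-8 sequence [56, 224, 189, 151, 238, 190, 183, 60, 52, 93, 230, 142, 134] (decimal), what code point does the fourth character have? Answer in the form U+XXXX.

U+003C

Offset 0: leading byte 0x38 = 00111000 → 1-byte char #1 = 38.
Offset 1: leading byte 0xE0 = 11100000 → 3-byte char #2 = E0 BD 97.
Offset 4: leading byte 0xEE = 11101110 → 3-byte char #3 = EE BE B7.
Offset 7: leading byte 0x3C = 00111100 → 1-byte char #4 = 3C.
Leading byte 0x3C = 00111100 matches 0xxxxxxx → 1-byte sequence.
Byte 1: 0x3C = 00111100, payload 0111100 (7 bits).
Concatenate: 0111100 = 0x3C (7 bits → U+003C).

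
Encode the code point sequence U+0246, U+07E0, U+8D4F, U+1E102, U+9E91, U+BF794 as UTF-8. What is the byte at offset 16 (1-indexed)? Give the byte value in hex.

1-indexed offset 16 is 0-indexed offset 15.
U+0246 → 2-byte form C9 86 at offsets 0–1.
U+07E0 → 2-byte form DF A0 at offsets 2–3.
U+8D4F → 3-byte form E8 B5 8F at offsets 4–6.
U+1E102 → 4-byte form F0 9E 84 82 at offsets 7–10.
U+9E91 → 3-byte form E9 BA 91 at offsets 11–13.
U+BF794 → 4-byte form F2 BF 9E 94 at offsets 14–17.
Offset 15 falls in char 6's range; it's byte 2 of F2 BF 9E 94 = 0xBF.

0xBF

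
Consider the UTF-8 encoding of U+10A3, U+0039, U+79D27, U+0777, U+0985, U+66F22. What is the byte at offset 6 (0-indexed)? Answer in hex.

0xB4

U+10A3 → 3-byte form E1 82 A3 at offsets 0–2.
U+0039 → 1-byte form 39 at offsets 3–3.
U+79D27 → 4-byte form F1 B9 B4 A7 at offsets 4–7.
Offset 6 falls in char 3's range; it's byte 3 of F1 B9 B4 A7 = 0xB4.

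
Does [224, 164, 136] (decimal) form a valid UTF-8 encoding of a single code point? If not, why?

valid

Leading byte 0xE0 = 11100000 → 3-byte form.
Continuation bytes 0xA4=10100100, 0x88=10001000 all match 10xxxxxx.
Decoded value 0x908 is ≥ 0x800 (shortest form) and not a surrogate.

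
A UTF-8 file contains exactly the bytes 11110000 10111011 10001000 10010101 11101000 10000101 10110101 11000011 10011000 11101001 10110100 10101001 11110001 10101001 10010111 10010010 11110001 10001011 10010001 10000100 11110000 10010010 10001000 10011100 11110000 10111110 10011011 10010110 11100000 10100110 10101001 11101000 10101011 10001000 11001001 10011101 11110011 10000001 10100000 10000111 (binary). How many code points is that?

Byte at offset 0: 0xF0 = 11110000 → 4-byte char (#1). Advance 4.
Byte at offset 4: 0xE8 = 11101000 → 3-byte char (#2). Advance 3.
Byte at offset 7: 0xC3 = 11000011 → 2-byte char (#3). Advance 2.
Byte at offset 9: 0xE9 = 11101001 → 3-byte char (#4). Advance 3.
Byte at offset 12: 0xF1 = 11110001 → 4-byte char (#5). Advance 4.
Byte at offset 16: 0xF1 = 11110001 → 4-byte char (#6). Advance 4.
Byte at offset 20: 0xF0 = 11110000 → 4-byte char (#7). Advance 4.
Byte at offset 24: 0xF0 = 11110000 → 4-byte char (#8). Advance 4.
Byte at offset 28: 0xE0 = 11100000 → 3-byte char (#9). Advance 3.
Byte at offset 31: 0xE8 = 11101000 → 3-byte char (#10). Advance 3.
Byte at offset 34: 0xC9 = 11001001 → 2-byte char (#11). Advance 2.
Byte at offset 36: 0xF3 = 11110011 → 4-byte char (#12). Advance 4.
Reached end at offset 40 after 12 code points.

12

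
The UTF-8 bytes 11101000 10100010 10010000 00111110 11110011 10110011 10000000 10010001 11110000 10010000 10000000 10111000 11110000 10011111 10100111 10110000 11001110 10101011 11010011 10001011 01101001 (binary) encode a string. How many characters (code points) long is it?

Byte at offset 0: 0xE8 = 11101000 → 3-byte char (#1). Advance 3.
Byte at offset 3: 0x3E = 00111110 → 1-byte char (#2). Advance 1.
Byte at offset 4: 0xF3 = 11110011 → 4-byte char (#3). Advance 4.
Byte at offset 8: 0xF0 = 11110000 → 4-byte char (#4). Advance 4.
Byte at offset 12: 0xF0 = 11110000 → 4-byte char (#5). Advance 4.
Byte at offset 16: 0xCE = 11001110 → 2-byte char (#6). Advance 2.
Byte at offset 18: 0xD3 = 11010011 → 2-byte char (#7). Advance 2.
Byte at offset 20: 0x69 = 01101001 → 1-byte char (#8). Advance 1.
Reached end at offset 21 after 8 code points.

8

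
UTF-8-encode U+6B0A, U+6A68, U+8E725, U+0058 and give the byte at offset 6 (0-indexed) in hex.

0xF2

U+6B0A → 3-byte form E6 AC 8A at offsets 0–2.
U+6A68 → 3-byte form E6 A9 A8 at offsets 3–5.
U+8E725 → 4-byte form F2 8E 9C A5 at offsets 6–9.
Offset 6 falls in char 3's range; it's byte 1 of F2 8E 9C A5 = 0xF2.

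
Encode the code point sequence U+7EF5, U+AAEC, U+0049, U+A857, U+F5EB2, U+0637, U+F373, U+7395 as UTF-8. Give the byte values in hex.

U+7EF5: 3-byte form → E7 BB B5.
U+AAEC: 3-byte form → EA AB AC.
U+0049: 1-byte form → 49.
U+A857: 3-byte form → EA A1 97.
U+F5EB2: 4-byte form → F3 B5 BA B2.
U+0637: 2-byte form → D8 B7.
U+F373: 3-byte form → EF 8D B3.
U+7395: 3-byte form → E7 8E 95.
Concatenated (22 bytes): E7 BB B5 EA AB AC 49 EA A1 97 F3 B5 BA B2 D8 B7 EF 8D B3 E7 8E 95.

E7 BB B5 EA AB AC 49 EA A1 97 F3 B5 BA B2 D8 B7 EF 8D B3 E7 8E 95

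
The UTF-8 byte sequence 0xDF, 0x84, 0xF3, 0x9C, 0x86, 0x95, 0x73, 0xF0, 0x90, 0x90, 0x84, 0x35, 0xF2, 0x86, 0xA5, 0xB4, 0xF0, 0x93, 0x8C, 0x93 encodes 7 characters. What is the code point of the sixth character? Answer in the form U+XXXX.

U+86974

Offset 0: leading byte 0xDF = 11011111 → 2-byte char #1 = DF 84.
Offset 2: leading byte 0xF3 = 11110011 → 4-byte char #2 = F3 9C 86 95.
Offset 6: leading byte 0x73 = 01110011 → 1-byte char #3 = 73.
Offset 7: leading byte 0xF0 = 11110000 → 4-byte char #4 = F0 90 90 84.
Offset 11: leading byte 0x35 = 00110101 → 1-byte char #5 = 35.
Offset 12: leading byte 0xF2 = 11110010 → 4-byte char #6 = F2 86 A5 B4.
Leading byte 0xF2 = 11110010 matches 11110xxx → 4-byte sequence.
Byte 1: 0xF2 = 11110010, payload 010 (3 bits).
Byte 2: 0x86 = 10000110 (10xxxxxx ✓), payload 000110.
Byte 3: 0xA5 = 10100101 (10xxxxxx ✓), payload 100101.
Byte 4: 0xB4 = 10110100 (10xxxxxx ✓), payload 110100.
Concatenate: 010000110100101110100 = 0x86974 (21 bits → U+86974).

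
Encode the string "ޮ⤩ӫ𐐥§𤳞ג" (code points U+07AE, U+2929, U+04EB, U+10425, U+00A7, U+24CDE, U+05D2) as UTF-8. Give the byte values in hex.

DE AE E2 A4 A9 D3 AB F0 90 90 A5 C2 A7 F0 A4 B3 9E D7 92

U+07AE: 2-byte form → DE AE.
U+2929: 3-byte form → E2 A4 A9.
U+04EB: 2-byte form → D3 AB.
U+10425: 4-byte form → F0 90 90 A5.
U+00A7: 2-byte form → C2 A7.
U+24CDE: 4-byte form → F0 A4 B3 9E.
U+05D2: 2-byte form → D7 92.
Concatenated (19 bytes): DE AE E2 A4 A9 D3 AB F0 90 90 A5 C2 A7 F0 A4 B3 9E D7 92.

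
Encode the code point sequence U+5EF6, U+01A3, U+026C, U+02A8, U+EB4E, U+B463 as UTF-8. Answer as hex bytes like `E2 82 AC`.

E5 BB B6 C6 A3 C9 AC CA A8 EE AD 8E EB 91 A3

U+5EF6: 3-byte form → E5 BB B6.
U+01A3: 2-byte form → C6 A3.
U+026C: 2-byte form → C9 AC.
U+02A8: 2-byte form → CA A8.
U+EB4E: 3-byte form → EE AD 8E.
U+B463: 3-byte form → EB 91 A3.
Concatenated (15 bytes): E5 BB B6 C6 A3 C9 AC CA A8 EE AD 8E EB 91 A3.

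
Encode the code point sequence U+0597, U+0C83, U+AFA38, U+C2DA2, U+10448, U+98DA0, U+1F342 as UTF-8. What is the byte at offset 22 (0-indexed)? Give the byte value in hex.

U+0597 → 2-byte form D6 97 at offsets 0–1.
U+0C83 → 3-byte form E0 B2 83 at offsets 2–4.
U+AFA38 → 4-byte form F2 AF A8 B8 at offsets 5–8.
U+C2DA2 → 4-byte form F3 82 B6 A2 at offsets 9–12.
U+10448 → 4-byte form F0 90 91 88 at offsets 13–16.
U+98DA0 → 4-byte form F2 98 B6 A0 at offsets 17–20.
U+1F342 → 4-byte form F0 9F 8D 82 at offsets 21–24.
Offset 22 falls in char 7's range; it's byte 2 of F0 9F 8D 82 = 0x9F.

0x9F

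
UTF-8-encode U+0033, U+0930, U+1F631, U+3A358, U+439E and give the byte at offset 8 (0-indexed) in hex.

U+0033 → 1-byte form 33 at offsets 0–0.
U+0930 → 3-byte form E0 A4 B0 at offsets 1–3.
U+1F631 → 4-byte form F0 9F 98 B1 at offsets 4–7.
U+3A358 → 4-byte form F0 BA 8D 98 at offsets 8–11.
Offset 8 falls in char 4's range; it's byte 1 of F0 BA 8D 98 = 0xF0.

0xF0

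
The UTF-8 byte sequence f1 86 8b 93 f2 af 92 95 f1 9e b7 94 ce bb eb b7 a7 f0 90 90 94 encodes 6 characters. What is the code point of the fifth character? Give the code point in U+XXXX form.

U+BDE7

Offset 0: leading byte 0xF1 = 11110001 → 4-byte char #1 = F1 86 8B 93.
Offset 4: leading byte 0xF2 = 11110010 → 4-byte char #2 = F2 AF 92 95.
Offset 8: leading byte 0xF1 = 11110001 → 4-byte char #3 = F1 9E B7 94.
Offset 12: leading byte 0xCE = 11001110 → 2-byte char #4 = CE BB.
Offset 14: leading byte 0xEB = 11101011 → 3-byte char #5 = EB B7 A7.
Leading byte 0xEB = 11101011 matches 1110xxxx → 3-byte sequence.
Byte 1: 0xEB = 11101011, payload 1011 (4 bits).
Byte 2: 0xB7 = 10110111 (10xxxxxx ✓), payload 110111.
Byte 3: 0xA7 = 10100111 (10xxxxxx ✓), payload 100111.
Concatenate: 1011110111100111 = 0xBDE7 (16 bits → U+BDE7).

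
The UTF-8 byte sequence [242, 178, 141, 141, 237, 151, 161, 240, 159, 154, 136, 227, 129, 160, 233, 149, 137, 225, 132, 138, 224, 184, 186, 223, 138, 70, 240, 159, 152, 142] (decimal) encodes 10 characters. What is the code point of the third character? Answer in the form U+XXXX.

U+1F688

Offset 0: leading byte 0xF2 = 11110010 → 4-byte char #1 = F2 B2 8D 8D.
Offset 4: leading byte 0xED = 11101101 → 3-byte char #2 = ED 97 A1.
Offset 7: leading byte 0xF0 = 11110000 → 4-byte char #3 = F0 9F 9A 88.
Leading byte 0xF0 = 11110000 matches 11110xxx → 4-byte sequence.
Byte 1: 0xF0 = 11110000, payload 000 (3 bits).
Byte 2: 0x9F = 10011111 (10xxxxxx ✓), payload 011111.
Byte 3: 0x9A = 10011010 (10xxxxxx ✓), payload 011010.
Byte 4: 0x88 = 10001000 (10xxxxxx ✓), payload 001000.
Concatenate: 000011111011010001000 = 0x1F688 (21 bits → U+1F688).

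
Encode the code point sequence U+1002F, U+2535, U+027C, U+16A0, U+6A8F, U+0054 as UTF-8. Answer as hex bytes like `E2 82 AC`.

F0 90 80 AF E2 94 B5 C9 BC E1 9A A0 E6 AA 8F 54

U+1002F: 4-byte form → F0 90 80 AF.
U+2535: 3-byte form → E2 94 B5.
U+027C: 2-byte form → C9 BC.
U+16A0: 3-byte form → E1 9A A0.
U+6A8F: 3-byte form → E6 AA 8F.
U+0054: 1-byte form → 54.
Concatenated (16 bytes): F0 90 80 AF E2 94 B5 C9 BC E1 9A A0 E6 AA 8F 54.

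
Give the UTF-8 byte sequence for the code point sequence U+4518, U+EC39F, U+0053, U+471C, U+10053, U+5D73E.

E4 94 98 F3 AC 8E 9F 53 E4 9C 9C F0 90 81 93 F1 9D 9C BE

U+4518: 3-byte form → E4 94 98.
U+EC39F: 4-byte form → F3 AC 8E 9F.
U+0053: 1-byte form → 53.
U+471C: 3-byte form → E4 9C 9C.
U+10053: 4-byte form → F0 90 81 93.
U+5D73E: 4-byte form → F1 9D 9C BE.
Concatenated (19 bytes): E4 94 98 F3 AC 8E 9F 53 E4 9C 9C F0 90 81 93 F1 9D 9C BE.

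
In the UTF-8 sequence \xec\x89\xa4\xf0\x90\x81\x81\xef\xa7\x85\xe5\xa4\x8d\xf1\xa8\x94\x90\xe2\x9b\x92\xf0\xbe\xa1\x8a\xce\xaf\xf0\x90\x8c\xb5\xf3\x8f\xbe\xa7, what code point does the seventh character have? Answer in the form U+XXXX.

Offset 0: leading byte 0xEC = 11101100 → 3-byte char #1 = EC 89 A4.
Offset 3: leading byte 0xF0 = 11110000 → 4-byte char #2 = F0 90 81 81.
Offset 7: leading byte 0xEF = 11101111 → 3-byte char #3 = EF A7 85.
Offset 10: leading byte 0xE5 = 11100101 → 3-byte char #4 = E5 A4 8D.
Offset 13: leading byte 0xF1 = 11110001 → 4-byte char #5 = F1 A8 94 90.
Offset 17: leading byte 0xE2 = 11100010 → 3-byte char #6 = E2 9B 92.
Offset 20: leading byte 0xF0 = 11110000 → 4-byte char #7 = F0 BE A1 8A.
Leading byte 0xF0 = 11110000 matches 11110xxx → 4-byte sequence.
Byte 1: 0xF0 = 11110000, payload 000 (3 bits).
Byte 2: 0xBE = 10111110 (10xxxxxx ✓), payload 111110.
Byte 3: 0xA1 = 10100001 (10xxxxxx ✓), payload 100001.
Byte 4: 0x8A = 10001010 (10xxxxxx ✓), payload 001010.
Concatenate: 000111110100001001010 = 0x3E84A (21 bits → U+3E84A).

U+3E84A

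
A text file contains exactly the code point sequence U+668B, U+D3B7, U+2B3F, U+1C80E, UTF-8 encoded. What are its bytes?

E6 9A 8B ED 8E B7 E2 AC BF F0 9C A0 8E

U+668B: 3-byte form → E6 9A 8B.
U+D3B7: 3-byte form → ED 8E B7.
U+2B3F: 3-byte form → E2 AC BF.
U+1C80E: 4-byte form → F0 9C A0 8E.
Concatenated (13 bytes): E6 9A 8B ED 8E B7 E2 AC BF F0 9C A0 8E.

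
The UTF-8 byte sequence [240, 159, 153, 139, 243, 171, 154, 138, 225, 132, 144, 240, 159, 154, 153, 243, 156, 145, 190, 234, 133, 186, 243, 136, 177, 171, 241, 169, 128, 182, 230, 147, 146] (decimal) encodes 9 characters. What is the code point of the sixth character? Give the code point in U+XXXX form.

Offset 0: leading byte 0xF0 = 11110000 → 4-byte char #1 = F0 9F 99 8B.
Offset 4: leading byte 0xF3 = 11110011 → 4-byte char #2 = F3 AB 9A 8A.
Offset 8: leading byte 0xE1 = 11100001 → 3-byte char #3 = E1 84 90.
Offset 11: leading byte 0xF0 = 11110000 → 4-byte char #4 = F0 9F 9A 99.
Offset 15: leading byte 0xF3 = 11110011 → 4-byte char #5 = F3 9C 91 BE.
Offset 19: leading byte 0xEA = 11101010 → 3-byte char #6 = EA 85 BA.
Leading byte 0xEA = 11101010 matches 1110xxxx → 3-byte sequence.
Byte 1: 0xEA = 11101010, payload 1010 (4 bits).
Byte 2: 0x85 = 10000101 (10xxxxxx ✓), payload 000101.
Byte 3: 0xBA = 10111010 (10xxxxxx ✓), payload 111010.
Concatenate: 1010000101111010 = 0xA17A (16 bits → U+A17A).

U+A17A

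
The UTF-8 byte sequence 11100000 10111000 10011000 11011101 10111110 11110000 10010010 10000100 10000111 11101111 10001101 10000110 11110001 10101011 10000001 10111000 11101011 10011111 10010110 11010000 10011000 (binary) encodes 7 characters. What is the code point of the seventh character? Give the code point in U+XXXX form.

U+0418

Offset 0: leading byte 0xE0 = 11100000 → 3-byte char #1 = E0 B8 98.
Offset 3: leading byte 0xDD = 11011101 → 2-byte char #2 = DD BE.
Offset 5: leading byte 0xF0 = 11110000 → 4-byte char #3 = F0 92 84 87.
Offset 9: leading byte 0xEF = 11101111 → 3-byte char #4 = EF 8D 86.
Offset 12: leading byte 0xF1 = 11110001 → 4-byte char #5 = F1 AB 81 B8.
Offset 16: leading byte 0xEB = 11101011 → 3-byte char #6 = EB 9F 96.
Offset 19: leading byte 0xD0 = 11010000 → 2-byte char #7 = D0 98.
Leading byte 0xD0 = 11010000 matches 110xxxxx → 2-byte sequence.
Byte 1: 0xD0 = 11010000, payload 10000 (5 bits).
Byte 2: 0x98 = 10011000 (10xxxxxx ✓), payload 011000.
Concatenate: 10000011000 = 0x418 (11 bits → U+0418).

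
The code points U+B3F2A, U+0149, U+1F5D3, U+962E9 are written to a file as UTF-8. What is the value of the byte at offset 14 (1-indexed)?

0xA9

1-indexed offset 14 is 0-indexed offset 13.
U+B3F2A → 4-byte form F2 B3 BC AA at offsets 0–3.
U+0149 → 2-byte form C5 89 at offsets 4–5.
U+1F5D3 → 4-byte form F0 9F 97 93 at offsets 6–9.
U+962E9 → 4-byte form F2 96 8B A9 at offsets 10–13.
Offset 13 falls in char 4's range; it's byte 4 of F2 96 8B A9 = 0xA9.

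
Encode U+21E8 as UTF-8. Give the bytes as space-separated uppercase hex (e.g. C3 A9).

E2 87 A8

U+21E8 = 0x21E8 = 8680 decimal. In range U+0800–U+FFFF → 3-byte form: 1110xxxx 10xxxxxx 10xxxxxx.
Binary (16 bits): 0010000111101000.
Split 4+6+6: 0010 | 000111 | 101000.
Byte 1: 11100010 = 0xE2.
Byte 2: 10000111 = 0x87.
Byte 3: 10101000 = 0xA8.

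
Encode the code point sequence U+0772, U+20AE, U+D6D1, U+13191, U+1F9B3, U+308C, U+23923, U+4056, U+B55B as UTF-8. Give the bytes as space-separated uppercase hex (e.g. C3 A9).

DD B2 E2 82 AE ED 9B 91 F0 93 86 91 F0 9F A6 B3 E3 82 8C F0 A3 A4 A3 E4 81 96 EB 95 9B

U+0772: 2-byte form → DD B2.
U+20AE: 3-byte form → E2 82 AE.
U+D6D1: 3-byte form → ED 9B 91.
U+13191: 4-byte form → F0 93 86 91.
U+1F9B3: 4-byte form → F0 9F A6 B3.
U+308C: 3-byte form → E3 82 8C.
U+23923: 4-byte form → F0 A3 A4 A3.
U+4056: 3-byte form → E4 81 96.
U+B55B: 3-byte form → EB 95 9B.
Concatenated (29 bytes): DD B2 E2 82 AE ED 9B 91 F0 93 86 91 F0 9F A6 B3 E3 82 8C F0 A3 A4 A3 E4 81 96 EB 95 9B.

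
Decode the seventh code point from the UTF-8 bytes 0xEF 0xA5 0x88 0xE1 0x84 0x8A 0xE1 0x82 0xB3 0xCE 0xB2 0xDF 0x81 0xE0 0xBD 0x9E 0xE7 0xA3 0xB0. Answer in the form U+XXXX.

Offset 0: leading byte 0xEF = 11101111 → 3-byte char #1 = EF A5 88.
Offset 3: leading byte 0xE1 = 11100001 → 3-byte char #2 = E1 84 8A.
Offset 6: leading byte 0xE1 = 11100001 → 3-byte char #3 = E1 82 B3.
Offset 9: leading byte 0xCE = 11001110 → 2-byte char #4 = CE B2.
Offset 11: leading byte 0xDF = 11011111 → 2-byte char #5 = DF 81.
Offset 13: leading byte 0xE0 = 11100000 → 3-byte char #6 = E0 BD 9E.
Offset 16: leading byte 0xE7 = 11100111 → 3-byte char #7 = E7 A3 B0.
Leading byte 0xE7 = 11100111 matches 1110xxxx → 3-byte sequence.
Byte 1: 0xE7 = 11100111, payload 0111 (4 bits).
Byte 2: 0xA3 = 10100011 (10xxxxxx ✓), payload 100011.
Byte 3: 0xB0 = 10110000 (10xxxxxx ✓), payload 110000.
Concatenate: 0111100011110000 = 0x78F0 (16 bits → U+78F0).

U+78F0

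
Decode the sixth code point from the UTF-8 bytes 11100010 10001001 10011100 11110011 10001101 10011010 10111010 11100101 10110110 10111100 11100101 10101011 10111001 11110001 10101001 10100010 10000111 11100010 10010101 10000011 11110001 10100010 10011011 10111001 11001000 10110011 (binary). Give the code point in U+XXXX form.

U+2543

Offset 0: leading byte 0xE2 = 11100010 → 3-byte char #1 = E2 89 9C.
Offset 3: leading byte 0xF3 = 11110011 → 4-byte char #2 = F3 8D 9A BA.
Offset 7: leading byte 0xE5 = 11100101 → 3-byte char #3 = E5 B6 BC.
Offset 10: leading byte 0xE5 = 11100101 → 3-byte char #4 = E5 AB B9.
Offset 13: leading byte 0xF1 = 11110001 → 4-byte char #5 = F1 A9 A2 87.
Offset 17: leading byte 0xE2 = 11100010 → 3-byte char #6 = E2 95 83.
Leading byte 0xE2 = 11100010 matches 1110xxxx → 3-byte sequence.
Byte 1: 0xE2 = 11100010, payload 0010 (4 bits).
Byte 2: 0x95 = 10010101 (10xxxxxx ✓), payload 010101.
Byte 3: 0x83 = 10000011 (10xxxxxx ✓), payload 000011.
Concatenate: 0010010101000011 = 0x2543 (16 bits → U+2543).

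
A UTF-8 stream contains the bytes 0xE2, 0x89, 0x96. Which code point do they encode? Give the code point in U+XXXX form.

Leading byte 0xE2 = 11100010 matches 1110xxxx → 3-byte sequence.
Byte 1: 0xE2 = 11100010, payload 0010 (4 bits).
Byte 2: 0x89 = 10001001 (10xxxxxx ✓), payload 001001.
Byte 3: 0x96 = 10010110 (10xxxxxx ✓), payload 010110.
Concatenate: 0010001001010110 = 0x2256 (16 bits → U+2256).

U+2256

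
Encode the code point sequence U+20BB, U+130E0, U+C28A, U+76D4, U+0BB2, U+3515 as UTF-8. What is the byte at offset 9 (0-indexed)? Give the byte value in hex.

0x8A

U+20BB → 3-byte form E2 82 BB at offsets 0–2.
U+130E0 → 4-byte form F0 93 83 A0 at offsets 3–6.
U+C28A → 3-byte form EC 8A 8A at offsets 7–9.
Offset 9 falls in char 3's range; it's byte 3 of EC 8A 8A = 0x8A.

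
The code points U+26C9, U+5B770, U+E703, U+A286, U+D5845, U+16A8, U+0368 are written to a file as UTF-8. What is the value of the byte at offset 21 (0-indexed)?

U+26C9 → 3-byte form E2 9B 89 at offsets 0–2.
U+5B770 → 4-byte form F1 9B 9D B0 at offsets 3–6.
U+E703 → 3-byte form EE 9C 83 at offsets 7–9.
U+A286 → 3-byte form EA 8A 86 at offsets 10–12.
U+D5845 → 4-byte form F3 95 A1 85 at offsets 13–16.
U+16A8 → 3-byte form E1 9A A8 at offsets 17–19.
U+0368 → 2-byte form CD A8 at offsets 20–21.
Offset 21 falls in char 7's range; it's byte 2 of CD A8 = 0xA8.

0xA8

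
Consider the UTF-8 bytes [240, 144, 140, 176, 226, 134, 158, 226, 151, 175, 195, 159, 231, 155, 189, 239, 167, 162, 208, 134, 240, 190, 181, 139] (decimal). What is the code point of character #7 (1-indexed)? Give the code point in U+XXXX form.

U+0406

Offset 0: leading byte 0xF0 = 11110000 → 4-byte char #1 = F0 90 8C B0.
Offset 4: leading byte 0xE2 = 11100010 → 3-byte char #2 = E2 86 9E.
Offset 7: leading byte 0xE2 = 11100010 → 3-byte char #3 = E2 97 AF.
Offset 10: leading byte 0xC3 = 11000011 → 2-byte char #4 = C3 9F.
Offset 12: leading byte 0xE7 = 11100111 → 3-byte char #5 = E7 9B BD.
Offset 15: leading byte 0xEF = 11101111 → 3-byte char #6 = EF A7 A2.
Offset 18: leading byte 0xD0 = 11010000 → 2-byte char #7 = D0 86.
Leading byte 0xD0 = 11010000 matches 110xxxxx → 2-byte sequence.
Byte 1: 0xD0 = 11010000, payload 10000 (5 bits).
Byte 2: 0x86 = 10000110 (10xxxxxx ✓), payload 000110.
Concatenate: 10000000110 = 0x406 (11 bits → U+0406).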